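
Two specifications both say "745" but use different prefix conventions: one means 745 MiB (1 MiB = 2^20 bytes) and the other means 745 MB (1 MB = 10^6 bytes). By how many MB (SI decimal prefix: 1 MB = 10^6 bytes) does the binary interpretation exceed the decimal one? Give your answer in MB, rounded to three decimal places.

745 MiB = 745 × 1,048,576 = 781,189,120 bytes
745 MB = 745 × 1,000,000 = 745,000,000 bytes
difference = 36,189,120 bytes
36,189,120 / 1,000,000 = 36.189 MB

36.189 MB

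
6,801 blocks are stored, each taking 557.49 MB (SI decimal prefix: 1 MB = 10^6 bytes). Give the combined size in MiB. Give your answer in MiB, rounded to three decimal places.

Total = 6,801 × 557.49 MB = 3791489.49 MB
= 3791489.49 × 1,000,000 bytes = 3,791,489,490,000 bytes
1 MiB = 1,048,576 bytes
3,791,489,490,000 / 1,048,576 = 3,615,846.148 MiB

3,615,846.148 MiB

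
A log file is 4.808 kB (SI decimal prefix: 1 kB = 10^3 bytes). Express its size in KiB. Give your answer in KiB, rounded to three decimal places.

4.695 KiB

4.808 kB = 4.808 × 10^3 bytes = 4,808 bytes
1 KiB = 2^10 bytes = 1,024 bytes
4,808 / 1,024 = 4.695 KiB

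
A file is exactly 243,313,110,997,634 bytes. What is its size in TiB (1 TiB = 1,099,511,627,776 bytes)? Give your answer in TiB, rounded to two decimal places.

221.29 TiB

243,313,110,997,634 bytes given.
1 TiB = 1,099,511,627,776 bytes
243,313,110,997,634 / 1,099,511,627,776 = 221.29 TiB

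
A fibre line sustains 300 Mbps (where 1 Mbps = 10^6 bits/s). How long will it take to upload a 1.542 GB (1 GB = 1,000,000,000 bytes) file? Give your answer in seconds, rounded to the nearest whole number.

1.542 GB = 1,542,000,000 bytes = 12,336,000,000 bits
300 Mbps = 300,000,000 bits/s
time = 12,336,000,000 / 300,000,000 = 41 s

41 seconds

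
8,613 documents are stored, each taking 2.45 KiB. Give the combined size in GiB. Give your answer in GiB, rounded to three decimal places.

Total = 8,613 × 2.45 KiB = 21101.85 KiB
= 21101.85 × 1,024 bytes = 21,608,294.4 bytes
1 GiB = 1,073,741,824 bytes
21,608,294.4 / 1,073,741,824 = 0.020 GiB

0.020 GiB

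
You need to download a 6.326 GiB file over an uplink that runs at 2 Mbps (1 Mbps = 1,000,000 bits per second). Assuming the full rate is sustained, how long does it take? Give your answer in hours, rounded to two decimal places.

6.326 GiB = 6,792,490,778.624 bytes = 54,339,926,228.992 bits
2 Mbps = 2,000,000 bits/s
time = 54,339,926,228.992 / 2,000,000 = 27,169.9631 s
27,169.9631 s / 3600 = 7.55 hours

7.55 hours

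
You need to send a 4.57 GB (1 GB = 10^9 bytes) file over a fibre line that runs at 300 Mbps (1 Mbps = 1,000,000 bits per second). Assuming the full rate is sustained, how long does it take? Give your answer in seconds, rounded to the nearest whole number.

122 seconds

4.57 GB = 4,570,000,000 bytes = 36,560,000,000 bits
300 Mbps = 300,000,000 bits/s
time = 36,560,000,000 / 300,000,000 = 122 s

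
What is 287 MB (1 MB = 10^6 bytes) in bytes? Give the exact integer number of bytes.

287,000,000 bytes

287 × 1,000,000 = 287,000,000 bytes  (1 MB = 10^6 bytes)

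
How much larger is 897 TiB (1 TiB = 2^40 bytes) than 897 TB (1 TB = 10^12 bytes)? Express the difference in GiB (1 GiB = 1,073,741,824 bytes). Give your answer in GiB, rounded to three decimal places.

897 TiB = 897 × 1,099,511,627,776 = 986,261,930,115,072 bytes
897 TB = 897 × 1,000,000,000,000 = 897,000,000,000,000 bytes
difference = 89,261,930,115,072 bytes
89,261,930,115,072 / 1,073,741,824 = 83,131.651 GiB

83,131.651 GiB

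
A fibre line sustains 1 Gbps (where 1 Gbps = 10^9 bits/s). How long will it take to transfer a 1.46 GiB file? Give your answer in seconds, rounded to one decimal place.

12.5 seconds

1.46 GiB = 1,567,663,063.04 bytes = 12,541,304,504.32 bits
1 Gbps = 1,000,000,000 bits/s
time = 12,541,304,504.32 / 1,000,000,000 = 12.5 s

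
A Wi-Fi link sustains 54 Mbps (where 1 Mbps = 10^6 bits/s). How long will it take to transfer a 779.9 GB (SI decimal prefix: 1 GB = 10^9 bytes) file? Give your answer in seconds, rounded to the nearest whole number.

115,541 seconds

779.9 GB = 779,900,000,000 bytes = 6,239,200,000,000 bits
54 Mbps = 54,000,000 bits/s
time = 6,239,200,000,000 / 54,000,000 = 115,541 s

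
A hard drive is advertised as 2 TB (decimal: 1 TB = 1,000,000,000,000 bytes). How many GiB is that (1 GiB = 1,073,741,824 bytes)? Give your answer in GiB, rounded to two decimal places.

2 TB = 2 × 10^12 bytes = 2,000,000,000,000 bytes
1 GiB = 1,073,741,824 bytes
2,000,000,000,000 / 1,073,741,824 = 1,862.65 GiB

1,862.65 GiB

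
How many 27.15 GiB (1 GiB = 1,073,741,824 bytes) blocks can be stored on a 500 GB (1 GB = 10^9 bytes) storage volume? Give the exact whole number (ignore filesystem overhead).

Capacity: 500 GB = 500,000,000,000 bytes
Per item: 27.15 GiB = 29,152,090,521.6 bytes
⌊500,000,000,000 / 29,152,090,521.6⌋ = 17

17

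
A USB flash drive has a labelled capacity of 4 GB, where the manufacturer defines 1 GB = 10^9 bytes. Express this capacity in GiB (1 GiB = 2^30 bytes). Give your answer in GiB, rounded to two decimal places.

3.73 GiB

4 GB = 4 × 10^9 bytes = 4,000,000,000 bytes
1 GiB = 2^30 bytes = 1,073,741,824 bytes
4,000,000,000 / 1,073,741,824 = 3.73 GiB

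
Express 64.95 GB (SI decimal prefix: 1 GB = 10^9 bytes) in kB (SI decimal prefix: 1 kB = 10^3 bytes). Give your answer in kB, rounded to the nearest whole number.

64.95 GB = 64.95 × 10^9 bytes = 64,950,000,000 bytes
1 kB = 1,000 bytes
64,950,000,000 / 1,000 = 64,950,000 kB

64,950,000 kB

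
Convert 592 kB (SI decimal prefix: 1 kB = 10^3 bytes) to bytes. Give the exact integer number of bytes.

592 × 1,000 = 592,000 bytes  (1 kB = 10^3 bytes)

592,000 bytes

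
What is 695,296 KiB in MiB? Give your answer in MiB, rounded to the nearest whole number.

695,296 KiB × 1,024 bytes/KiB = 711,983,104 bytes
1 MiB = 1,048,576 bytes
711,983,104 / 1,048,576 = 679 MiB

679 MiB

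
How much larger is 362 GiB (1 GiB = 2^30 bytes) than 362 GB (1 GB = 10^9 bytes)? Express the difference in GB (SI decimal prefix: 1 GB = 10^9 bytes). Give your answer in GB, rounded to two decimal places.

362 GiB = 362 × 1,073,741,824 = 388,694,540,288 bytes
362 GB = 362 × 1,000,000,000 = 362,000,000,000 bytes
difference = 26,694,540,288 bytes
26,694,540,288 / 1,000,000,000 = 26.69 GB

26.69 GB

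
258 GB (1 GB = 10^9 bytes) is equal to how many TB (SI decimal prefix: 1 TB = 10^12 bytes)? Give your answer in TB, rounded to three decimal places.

258 GB = 258 × 10^9 bytes = 258,000,000,000 bytes
1 TB = 10^12 bytes = 1,000,000,000,000 bytes
258,000,000,000 / 1,000,000,000,000 = 0.258 TB

0.258 TB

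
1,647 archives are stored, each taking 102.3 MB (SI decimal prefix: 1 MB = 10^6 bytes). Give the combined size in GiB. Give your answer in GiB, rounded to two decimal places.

156.92 GiB

Total = 1,647 × 102.3 MB = 168488.1 MB
= 168488.1 × 1,000,000 bytes = 168,488,100,000 bytes
1 GiB = 1,073,741,824 bytes
168,488,100,000 / 1,073,741,824 = 156.92 GiB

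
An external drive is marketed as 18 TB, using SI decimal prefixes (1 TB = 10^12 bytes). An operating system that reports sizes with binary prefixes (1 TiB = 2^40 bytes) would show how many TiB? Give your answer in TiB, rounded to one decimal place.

16.4 TiB

18 TB = 18 × 10^12 bytes = 18,000,000,000,000 bytes
1 TiB = 1,099,511,627,776 bytes
18,000,000,000,000 / 1,099,511,627,776 = 16.4 TiB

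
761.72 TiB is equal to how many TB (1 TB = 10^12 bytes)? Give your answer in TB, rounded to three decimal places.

761.72 TiB × 1,099,511,627,776 bytes/TiB = 837,519,997,109,534.72 bytes
1 TB = 1,000,000,000,000 bytes
837,519,997,109,534.72 / 1,000,000,000,000 = 837.520 TB

837.520 TB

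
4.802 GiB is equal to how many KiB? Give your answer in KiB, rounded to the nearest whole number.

5,035,262 KiB

4.802 GiB = 4.802 × 2^30 bytes = 5,156,108,238.848 bytes
1 KiB = 2^10 bytes = 1,024 bytes
5,156,108,238.848 / 1,024 = 5,035,262 KiB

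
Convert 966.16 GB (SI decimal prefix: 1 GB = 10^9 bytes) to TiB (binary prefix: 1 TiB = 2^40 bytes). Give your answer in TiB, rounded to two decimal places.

0.88 TiB

966.16 GB = 966.16 × 10^9 bytes = 966,160,000,000 bytes
1 TiB = 2^40 bytes = 1,099,511,627,776 bytes
966,160,000,000 / 1,099,511,627,776 = 0.88 TiB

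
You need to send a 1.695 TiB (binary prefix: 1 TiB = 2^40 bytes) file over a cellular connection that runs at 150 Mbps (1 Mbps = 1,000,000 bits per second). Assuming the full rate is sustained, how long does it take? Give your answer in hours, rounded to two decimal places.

27.61 hours

1.695 TiB = 1,863,672,209,080.32 bytes = 14,909,377,672,642.56 bits
150 Mbps = 150,000,000 bits/s
time = 14,909,377,672,642.56 / 150,000,000 = 99,395.8512 s
99,395.8512 s / 3600 = 27.61 hours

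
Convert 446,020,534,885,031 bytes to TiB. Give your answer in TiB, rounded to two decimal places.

405.65 TiB

446,020,534,885,031 bytes given.
1 TiB = 1,099,511,627,776 bytes
446,020,534,885,031 / 1,099,511,627,776 = 405.65 TiB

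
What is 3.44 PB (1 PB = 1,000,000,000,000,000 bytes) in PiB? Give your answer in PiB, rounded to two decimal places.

3.06 PiB

3.44 PB = 3.44 × 10^15 bytes = 3,440,000,000,000,000 bytes
1 PiB = 1,125,899,906,842,624 bytes
3,440,000,000,000,000 / 1,125,899,906,842,624 = 3.06 PiB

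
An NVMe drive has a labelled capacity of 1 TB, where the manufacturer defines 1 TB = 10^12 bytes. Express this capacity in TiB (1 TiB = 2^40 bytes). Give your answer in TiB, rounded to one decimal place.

0.9 TiB

1 TB × 1,000,000,000,000 bytes/TB = 1,000,000,000,000 bytes
1 TiB = 1,099,511,627,776 bytes
1,000,000,000,000 / 1,099,511,627,776 = 0.9 TiB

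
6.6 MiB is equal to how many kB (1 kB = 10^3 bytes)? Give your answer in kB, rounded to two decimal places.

6,920.60 kB

6.6 MiB = 6.6 × 2^20 bytes = 6,920,601.6 bytes
1 kB = 1,000 bytes
6,920,601.6 / 1,000 = 6,920.60 kB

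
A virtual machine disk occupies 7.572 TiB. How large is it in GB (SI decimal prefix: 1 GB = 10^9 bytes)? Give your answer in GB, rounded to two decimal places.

7.572 TiB = 7.572 × 2^40 bytes = 8,325,502,045,519.872 bytes
1 GB = 1,000,000,000 bytes
8,325,502,045,519.872 / 1,000,000,000 = 8,325.50 GB

8,325.50 GB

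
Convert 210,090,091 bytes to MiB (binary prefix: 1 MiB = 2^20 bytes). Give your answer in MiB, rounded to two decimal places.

210,090,091 bytes given.
1 MiB = 2^20 bytes = 1,048,576 bytes
210,090,091 / 1,048,576 = 200.36 MiB

200.36 MiB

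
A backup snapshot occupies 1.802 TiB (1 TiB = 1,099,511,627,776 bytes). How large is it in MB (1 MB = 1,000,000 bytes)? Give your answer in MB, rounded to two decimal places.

1.802 TiB = 1.802 × 2^40 bytes = 1,981,319,953,252.352 bytes
1 MB = 1,000,000 bytes
1,981,319,953,252.352 / 1,000,000 = 1,981,319.95 MB

1,981,319.95 MB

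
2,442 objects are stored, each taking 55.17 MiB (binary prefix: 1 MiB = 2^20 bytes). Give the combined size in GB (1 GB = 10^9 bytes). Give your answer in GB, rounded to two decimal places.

Total = 2,442 × 55.17 MiB = 134725.14 MiB
= 134725.14 × 1,048,576 bytes = 141,269,548,400.64 bytes
1 GB = 1,000,000,000 bytes
141,269,548,400.64 / 1,000,000,000 = 141.27 GB

141.27 GB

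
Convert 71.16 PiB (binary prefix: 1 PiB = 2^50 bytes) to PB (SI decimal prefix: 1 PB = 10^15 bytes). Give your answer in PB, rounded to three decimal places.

71.16 PiB = 71.16 × 2^50 bytes = 80,119,037,370,921,123.84 bytes
1 PB = 1,000,000,000,000,000 bytes
80,119,037,370,921,123.84 / 1,000,000,000,000,000 = 80.119 PB

80.119 PB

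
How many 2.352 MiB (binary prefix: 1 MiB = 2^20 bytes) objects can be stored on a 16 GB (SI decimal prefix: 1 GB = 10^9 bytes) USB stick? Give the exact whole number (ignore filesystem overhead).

6,487

Capacity: 16 GB = 16,000,000,000 bytes
Per item: 2.352 MiB = 2,466,250.752 bytes
⌊16,000,000,000 / 2,466,250.752⌋ = 6,487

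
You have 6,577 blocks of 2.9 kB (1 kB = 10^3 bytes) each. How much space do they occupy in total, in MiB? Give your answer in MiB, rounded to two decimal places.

18.19 MiB

Total = 6,577 × 2.9 kB = 19073.3 kB
= 19073.3 × 1,000 bytes = 19,073,300 bytes
1 MiB = 1,048,576 bytes
19,073,300 / 1,048,576 = 18.19 MiB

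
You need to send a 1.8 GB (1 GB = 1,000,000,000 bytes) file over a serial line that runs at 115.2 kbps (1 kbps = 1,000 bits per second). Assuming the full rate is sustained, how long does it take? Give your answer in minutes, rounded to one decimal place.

1.8 GB = 1,800,000,000 bytes = 14,400,000,000 bits
115.2 kbps = 115,200 bits/s
time = 14,400,000,000 / 115,200 = 125,000.00 s
125,000.00 s / 60 = 2,083.3 minutes

2,083.3 minutes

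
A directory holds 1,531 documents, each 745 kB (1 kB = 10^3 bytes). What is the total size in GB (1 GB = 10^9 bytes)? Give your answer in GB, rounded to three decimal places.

Total = 1,531 × 745 kB = 1,140,595 kB
= 1,140,595 × 1,000 bytes = 1,140,595,000 bytes
1 GB = 1,000,000,000 bytes
1,140,595,000 / 1,000,000,000 = 1.141 GB

1.141 GB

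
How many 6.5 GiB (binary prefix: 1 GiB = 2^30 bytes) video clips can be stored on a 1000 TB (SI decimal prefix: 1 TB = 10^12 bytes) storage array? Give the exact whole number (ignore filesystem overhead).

143,280

Capacity: 1000 TB = 1,000,000,000,000,000 bytes
Per item: 6.5 GiB = 6,979,321,856 bytes
⌊1,000,000,000,000,000 / 6,979,321,856⌋ = 143,280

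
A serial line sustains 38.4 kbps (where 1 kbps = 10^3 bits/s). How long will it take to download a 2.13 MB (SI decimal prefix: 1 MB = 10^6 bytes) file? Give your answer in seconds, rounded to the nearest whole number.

2.13 MB = 2,130,000 bytes = 17,040,000 bits
38.4 kbps = 38,400 bits/s
time = 17,040,000 / 38,400 = 444 s

444 seconds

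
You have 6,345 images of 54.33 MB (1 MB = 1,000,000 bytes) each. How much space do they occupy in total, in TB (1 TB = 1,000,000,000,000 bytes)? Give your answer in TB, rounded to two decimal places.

0.34 TB

Total = 6,345 × 54.33 MB = 344723.85 MB
= 344723.85 × 1,000,000 bytes = 344,723,850,000 bytes
1 TB = 1,000,000,000,000 bytes
344,723,850,000 / 1,000,000,000,000 = 0.34 TB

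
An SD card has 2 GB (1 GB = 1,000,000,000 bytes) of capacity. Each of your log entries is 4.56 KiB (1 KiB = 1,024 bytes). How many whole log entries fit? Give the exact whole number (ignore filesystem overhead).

428,316

Capacity: 2 GB = 2,000,000,000 bytes
Per item: 4.56 KiB = 4,669.44 bytes
⌊2,000,000,000 / 4,669.44⌋ = 428,316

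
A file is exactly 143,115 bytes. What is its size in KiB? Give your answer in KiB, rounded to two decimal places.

139.76 KiB

143,115 bytes given.
1 KiB = 2^10 bytes = 1,024 bytes
143,115 / 1,024 = 139.76 KiB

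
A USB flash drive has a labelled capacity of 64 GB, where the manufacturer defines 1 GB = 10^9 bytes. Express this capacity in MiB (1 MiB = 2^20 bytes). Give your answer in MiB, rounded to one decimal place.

64 GB × 1,000,000,000 bytes/GB = 64,000,000,000 bytes
1 MiB = 1,048,576 bytes
64,000,000,000 / 1,048,576 = 61,035.2 MiB

61,035.2 MiB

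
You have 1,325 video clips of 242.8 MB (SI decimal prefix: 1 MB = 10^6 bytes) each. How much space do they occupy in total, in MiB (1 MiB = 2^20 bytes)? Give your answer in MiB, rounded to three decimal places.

Total = 1,325 × 242.8 MB = 321,710 MB
= 321,710 × 1,000,000 bytes = 321,710,000,000 bytes
1 MiB = 1,048,576 bytes
321,710,000,000 / 1,048,576 = 306,806.564 MiB

306,806.564 MiB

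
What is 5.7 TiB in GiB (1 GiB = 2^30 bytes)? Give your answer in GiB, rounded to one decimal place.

5,836.8 GiB

5.7 TiB × 1,099,511,627,776 bytes/TiB = 6,267,216,278,323.2 bytes
1 GiB = 1,073,741,824 bytes
6,267,216,278,323.2 / 1,073,741,824 = 5,836.8 GiB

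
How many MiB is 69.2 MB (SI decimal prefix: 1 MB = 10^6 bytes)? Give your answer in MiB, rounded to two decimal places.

69.2 MB × 1,000,000 bytes/MB = 69,200,000 bytes
1 MiB = 1,048,576 bytes
69,200,000 / 1,048,576 = 65.99 MiB

65.99 MiB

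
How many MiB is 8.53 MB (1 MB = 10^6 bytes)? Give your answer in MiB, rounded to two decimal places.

8.13 MiB

8.53 MB × 1,000,000 bytes/MB = 8,530,000 bytes
1 MiB = 2^20 bytes = 1,048,576 bytes
8,530,000 / 1,048,576 = 8.13 MiB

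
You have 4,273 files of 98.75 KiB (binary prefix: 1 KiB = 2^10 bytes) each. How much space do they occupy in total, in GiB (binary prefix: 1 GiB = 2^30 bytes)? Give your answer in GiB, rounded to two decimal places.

0.40 GiB

Total = 4,273 × 98.75 KiB = 421958.75 KiB
= 421958.75 × 1,024 bytes = 432,085,760 bytes
1 GiB = 1,073,741,824 bytes
432,085,760 / 1,073,741,824 = 0.40 GiB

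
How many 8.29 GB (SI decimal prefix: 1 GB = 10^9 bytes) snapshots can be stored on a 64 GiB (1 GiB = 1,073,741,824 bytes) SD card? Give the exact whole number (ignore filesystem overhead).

8

Capacity: 64 GiB = 68,719,476,736 bytes
Per item: 8.29 GB = 8,290,000,000 bytes
⌊68,719,476,736 / 8,290,000,000⌋ = 8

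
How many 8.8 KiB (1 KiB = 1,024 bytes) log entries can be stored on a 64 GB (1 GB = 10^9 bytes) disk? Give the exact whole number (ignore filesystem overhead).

7,102,272

Capacity: 64 GB = 64,000,000,000 bytes
Per item: 8.8 KiB = 9,011.2 bytes
⌊64,000,000,000 / 9,011.2⌋ = 7,102,272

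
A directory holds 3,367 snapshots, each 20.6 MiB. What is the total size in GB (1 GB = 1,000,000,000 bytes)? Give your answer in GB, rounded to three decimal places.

72.729 GB

Total = 3,367 × 20.6 MiB = 69360.2 MiB
= 69360.2 × 1,048,576 bytes = 72,729,441,075.2 bytes
1 GB = 1,000,000,000 bytes
72,729,441,075.2 / 1,000,000,000 = 72.729 GB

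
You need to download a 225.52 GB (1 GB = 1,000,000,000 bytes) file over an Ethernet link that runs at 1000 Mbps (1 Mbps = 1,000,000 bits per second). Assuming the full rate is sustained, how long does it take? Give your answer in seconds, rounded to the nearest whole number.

1,804 seconds

225.52 GB = 225,520,000,000 bytes = 1,804,160,000,000 bits
1000 Mbps = 1,000,000,000 bits/s
time = 1,804,160,000,000 / 1,000,000,000 = 1,804 s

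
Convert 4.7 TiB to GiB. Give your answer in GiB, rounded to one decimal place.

4,812.8 GiB

4.7 TiB × 1,099,511,627,776 bytes/TiB = 5,167,704,650,547.2 bytes
1 GiB = 1,073,741,824 bytes
5,167,704,650,547.2 / 1,073,741,824 = 4,812.8 GiB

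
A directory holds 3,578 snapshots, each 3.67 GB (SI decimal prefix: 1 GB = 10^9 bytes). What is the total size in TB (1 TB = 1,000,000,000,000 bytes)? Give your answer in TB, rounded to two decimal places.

Total = 3,578 × 3.67 GB = 13131.26 GB
= 13131.26 × 1,000,000,000 bytes = 13,131,260,000,000 bytes
1 TB = 1,000,000,000,000 bytes
13,131,260,000,000 / 1,000,000,000,000 = 13.13 TB

13.13 TB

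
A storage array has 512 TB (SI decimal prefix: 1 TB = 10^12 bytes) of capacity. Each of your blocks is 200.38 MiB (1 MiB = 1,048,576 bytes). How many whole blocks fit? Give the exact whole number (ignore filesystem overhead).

Capacity: 512 TB = 512,000,000,000,000 bytes
Per item: 200.38 MiB = 210,113,658.88 bytes
⌊512,000,000,000,000 / 210,113,658.88⌋ = 2,436,776

2,436,776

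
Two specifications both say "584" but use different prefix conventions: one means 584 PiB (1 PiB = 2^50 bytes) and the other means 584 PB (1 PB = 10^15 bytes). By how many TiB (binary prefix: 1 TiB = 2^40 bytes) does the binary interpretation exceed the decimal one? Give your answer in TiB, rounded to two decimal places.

66,871.09 TiB

584 PiB = 584 × 1,125,899,906,842,624 = 657,525,545,596,092,416 bytes
584 PB = 584 × 1,000,000,000,000,000 = 584,000,000,000,000,000 bytes
difference = 73,525,545,596,092,416 bytes
73,525,545,596,092,416 / 1,099,511,627,776 = 66,871.09 TiB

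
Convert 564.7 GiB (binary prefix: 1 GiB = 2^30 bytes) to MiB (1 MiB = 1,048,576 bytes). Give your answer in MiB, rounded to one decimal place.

564.7 GiB = 564.7 × 2^30 bytes = 606,342,008,012.8 bytes
1 MiB = 1,048,576 bytes
606,342,008,012.8 / 1,048,576 = 578,252.8 MiB

578,252.8 MiB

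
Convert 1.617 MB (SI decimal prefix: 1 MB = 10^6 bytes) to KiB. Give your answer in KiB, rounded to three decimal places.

1,579.102 KiB

1.617 MB = 1.617 × 10^6 bytes = 1,617,000 bytes
1 KiB = 2^10 bytes = 1,024 bytes
1,617,000 / 1,024 = 1,579.102 KiB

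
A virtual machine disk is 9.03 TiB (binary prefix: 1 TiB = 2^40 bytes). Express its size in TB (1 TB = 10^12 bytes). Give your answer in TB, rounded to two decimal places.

9.93 TB

9.03 TiB = 9.03 × 2^40 bytes = 9,928,589,998,817.28 bytes
1 TB = 1,000,000,000,000 bytes
9,928,589,998,817.28 / 1,000,000,000,000 = 9.93 TB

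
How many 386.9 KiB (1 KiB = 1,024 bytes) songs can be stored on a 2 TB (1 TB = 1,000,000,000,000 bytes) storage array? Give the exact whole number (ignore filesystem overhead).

5,048,139

Capacity: 2 TB = 2,000,000,000,000 bytes
Per item: 386.9 KiB = 396,185.6 bytes
⌊2,000,000,000,000 / 396,185.6⌋ = 5,048,139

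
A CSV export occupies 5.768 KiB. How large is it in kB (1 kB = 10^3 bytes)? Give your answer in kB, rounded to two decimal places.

5.91 kB

5.768 KiB × 1,024 bytes/KiB = 5,906.432 bytes
1 kB = 1,000 bytes
5,906.432 / 1,000 = 5.91 kB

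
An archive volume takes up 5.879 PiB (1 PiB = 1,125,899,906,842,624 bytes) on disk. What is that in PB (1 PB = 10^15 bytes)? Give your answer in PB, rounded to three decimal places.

5.879 PiB × 1,125,899,906,842,624 bytes/PiB = 6,619,165,552,327,786.496 bytes
1 PB = 10^15 bytes = 1,000,000,000,000,000 bytes
6,619,165,552,327,786.496 / 1,000,000,000,000,000 = 6.619 PB

6.619 PB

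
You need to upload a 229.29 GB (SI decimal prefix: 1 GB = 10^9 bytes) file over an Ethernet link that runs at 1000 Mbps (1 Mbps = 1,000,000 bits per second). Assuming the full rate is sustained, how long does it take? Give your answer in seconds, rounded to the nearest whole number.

229.29 GB = 229,290,000,000 bytes = 1,834,320,000,000 bits
1000 Mbps = 1,000,000,000 bits/s
time = 1,834,320,000,000 / 1,000,000,000 = 1,834 s

1,834 seconds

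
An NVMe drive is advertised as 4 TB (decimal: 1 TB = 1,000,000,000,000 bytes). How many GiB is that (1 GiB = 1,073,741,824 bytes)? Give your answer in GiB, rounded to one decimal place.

4 TB = 4 × 10^12 bytes = 4,000,000,000,000 bytes
1 GiB = 2^30 bytes = 1,073,741,824 bytes
4,000,000,000,000 / 1,073,741,824 = 3,725.3 GiB

3,725.3 GiB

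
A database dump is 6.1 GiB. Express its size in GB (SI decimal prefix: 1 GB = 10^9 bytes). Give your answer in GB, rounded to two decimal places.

6.1 GiB = 6.1 × 2^30 bytes = 6,549,825,126.4 bytes
1 GB = 1,000,000,000 bytes
6,549,825,126.4 / 1,000,000,000 = 6.55 GB

6.55 GB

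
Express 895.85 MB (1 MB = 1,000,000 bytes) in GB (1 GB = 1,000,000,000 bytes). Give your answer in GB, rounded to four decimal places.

0.8959 GB

895.85 MB = 895.85 × 10^6 bytes = 895,850,000 bytes
1 GB = 10^9 bytes = 1,000,000,000 bytes
895,850,000 / 1,000,000,000 = 0.8959 GB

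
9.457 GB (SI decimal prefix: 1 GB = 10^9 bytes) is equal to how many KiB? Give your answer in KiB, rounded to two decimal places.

9,235,351.56 KiB

9.457 GB = 9.457 × 10^9 bytes = 9,457,000,000 bytes
1 KiB = 1,024 bytes
9,457,000,000 / 1,024 = 9,235,351.56 KiB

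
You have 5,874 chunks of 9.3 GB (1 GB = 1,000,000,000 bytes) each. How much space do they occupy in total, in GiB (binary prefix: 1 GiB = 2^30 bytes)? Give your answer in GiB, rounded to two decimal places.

50,876.48 GiB

Total = 5,874 × 9.3 GB = 54628.2 GB
= 54628.2 × 1,000,000,000 bytes = 54,628,200,000,000 bytes
1 GiB = 1,073,741,824 bytes
54,628,200,000,000 / 1,073,741,824 = 50,876.48 GiB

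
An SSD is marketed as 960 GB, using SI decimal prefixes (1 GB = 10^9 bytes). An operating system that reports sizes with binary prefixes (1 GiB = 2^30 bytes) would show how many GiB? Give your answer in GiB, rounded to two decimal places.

894.07 GiB

960 GB × 1,000,000,000 bytes/GB = 960,000,000,000 bytes
1 GiB = 1,073,741,824 bytes
960,000,000,000 / 1,073,741,824 = 894.07 GiB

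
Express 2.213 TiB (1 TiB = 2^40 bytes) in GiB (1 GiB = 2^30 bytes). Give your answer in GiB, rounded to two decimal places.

2.213 TiB × 1,099,511,627,776 bytes/TiB = 2,433,219,232,268.288 bytes
1 GiB = 2^30 bytes = 1,073,741,824 bytes
2,433,219,232,268.288 / 1,073,741,824 = 2,266.11 GiB

2,266.11 GiB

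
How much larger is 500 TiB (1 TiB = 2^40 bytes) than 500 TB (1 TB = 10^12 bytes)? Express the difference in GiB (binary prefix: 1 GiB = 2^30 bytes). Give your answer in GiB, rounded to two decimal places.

46,338.71 GiB

500 TiB = 500 × 1,099,511,627,776 = 549,755,813,888,000 bytes
500 TB = 500 × 1,000,000,000,000 = 500,000,000,000,000 bytes
difference = 49,755,813,888,000 bytes
49,755,813,888,000 / 1,073,741,824 = 46,338.71 GiB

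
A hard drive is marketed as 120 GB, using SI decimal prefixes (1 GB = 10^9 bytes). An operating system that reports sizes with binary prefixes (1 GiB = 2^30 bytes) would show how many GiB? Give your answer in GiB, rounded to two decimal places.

111.76 GiB

120 GB × 1,000,000,000 bytes/GB = 120,000,000,000 bytes
1 GiB = 2^30 bytes = 1,073,741,824 bytes
120,000,000,000 / 1,073,741,824 = 111.76 GiB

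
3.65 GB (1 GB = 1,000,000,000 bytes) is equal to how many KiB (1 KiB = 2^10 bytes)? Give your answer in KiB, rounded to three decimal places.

3.65 GB = 3.65 × 10^9 bytes = 3,650,000,000 bytes
1 KiB = 1,024 bytes
3,650,000,000 / 1,024 = 3,564,453.125 KiB

3,564,453.125 KiB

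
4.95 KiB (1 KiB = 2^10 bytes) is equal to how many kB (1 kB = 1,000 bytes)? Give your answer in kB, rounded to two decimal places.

4.95 KiB × 1,024 bytes/KiB = 5,068.8 bytes
1 kB = 10^3 bytes = 1,000 bytes
5,068.8 / 1,000 = 5.07 kB

5.07 kB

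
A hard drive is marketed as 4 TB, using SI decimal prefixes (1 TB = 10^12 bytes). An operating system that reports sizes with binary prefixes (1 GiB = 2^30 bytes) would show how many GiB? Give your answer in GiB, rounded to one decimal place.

4 TB = 4 × 10^12 bytes = 4,000,000,000,000 bytes
1 GiB = 1,073,741,824 bytes
4,000,000,000,000 / 1,073,741,824 = 3,725.3 GiB

3,725.3 GiB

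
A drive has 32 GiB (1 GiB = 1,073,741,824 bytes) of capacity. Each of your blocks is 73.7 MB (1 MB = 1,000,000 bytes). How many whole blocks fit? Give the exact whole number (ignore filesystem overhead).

Capacity: 32 GiB = 34,359,738,368 bytes
Per item: 73.7 MB = 73,700,000 bytes
⌊34,359,738,368 / 73,700,000⌋ = 466

466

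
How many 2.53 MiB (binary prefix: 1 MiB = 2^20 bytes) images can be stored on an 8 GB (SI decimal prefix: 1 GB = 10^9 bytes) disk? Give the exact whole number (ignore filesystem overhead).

3,015

Capacity: 8 GB = 8,000,000,000 bytes
Per item: 2.53 MiB = 2,652,897.28 bytes
⌊8,000,000,000 / 2,652,897.28⌋ = 3,015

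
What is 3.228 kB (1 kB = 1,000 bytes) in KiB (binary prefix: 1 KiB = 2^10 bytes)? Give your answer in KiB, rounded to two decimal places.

3.228 kB × 1,000 bytes/kB = 3,228 bytes
1 KiB = 1,024 bytes
3,228 / 1,024 = 3.15 KiB

3.15 KiB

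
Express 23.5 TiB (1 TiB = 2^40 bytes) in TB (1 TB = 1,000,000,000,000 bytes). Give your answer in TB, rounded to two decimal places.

25.84 TB

23.5 TiB = 23.5 × 2^40 bytes = 25,838,523,252,736 bytes
1 TB = 1,000,000,000,000 bytes
25,838,523,252,736 / 1,000,000,000,000 = 25.84 TB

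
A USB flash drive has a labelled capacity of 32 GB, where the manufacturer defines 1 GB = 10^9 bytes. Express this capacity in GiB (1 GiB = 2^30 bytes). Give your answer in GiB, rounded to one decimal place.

29.8 GiB

32 GB = 32 × 10^9 bytes = 32,000,000,000 bytes
1 GiB = 2^30 bytes = 1,073,741,824 bytes
32,000,000,000 / 1,073,741,824 = 29.8 GiB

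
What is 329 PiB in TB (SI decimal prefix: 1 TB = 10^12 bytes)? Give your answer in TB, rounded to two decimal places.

370,421.07 TB

329 PiB = 329 × 2^50 bytes = 370,421,069,351,223,296 bytes
1 TB = 10^12 bytes = 1,000,000,000,000 bytes
370,421,069,351,223,296 / 1,000,000,000,000 = 370,421.07 TB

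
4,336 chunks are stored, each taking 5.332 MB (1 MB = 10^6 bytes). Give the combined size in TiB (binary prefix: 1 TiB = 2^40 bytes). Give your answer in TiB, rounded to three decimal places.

0.021 TiB

Total = 4,336 × 5.332 MB = 23119.552 MB
= 23119.552 × 1,000,000 bytes = 23,119,552,000 bytes
1 TiB = 1,099,511,627,776 bytes
23,119,552,000 / 1,099,511,627,776 = 0.021 TiB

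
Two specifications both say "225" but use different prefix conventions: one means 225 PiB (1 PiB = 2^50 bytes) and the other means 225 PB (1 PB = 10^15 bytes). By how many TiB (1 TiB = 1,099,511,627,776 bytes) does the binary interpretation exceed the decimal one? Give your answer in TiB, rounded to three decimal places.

225 PiB = 225 × 1,125,899,906,842,624 = 253,327,479,039,590,400 bytes
225 PB = 225 × 1,000,000,000,000,000 = 225,000,000,000,000,000 bytes
difference = 28,327,479,039,590,400 bytes
28,327,479,039,590,400 / 1,099,511,627,776 = 25,763.692 TiB

25,763.692 TiB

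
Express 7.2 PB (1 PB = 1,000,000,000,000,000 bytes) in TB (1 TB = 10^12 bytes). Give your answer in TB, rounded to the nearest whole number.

7,200 TB

7.2 PB = 7.2 × 10^15 bytes = 7,200,000,000,000,000 bytes
1 TB = 1,000,000,000,000 bytes
7,200,000,000,000,000 / 1,000,000,000,000 = 7,200 TB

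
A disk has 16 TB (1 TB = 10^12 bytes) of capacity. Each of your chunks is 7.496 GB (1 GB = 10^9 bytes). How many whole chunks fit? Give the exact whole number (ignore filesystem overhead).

Capacity: 16 TB = 16,000,000,000,000 bytes
Per item: 7.496 GB = 7,496,000,000 bytes
⌊16,000,000,000,000 / 7,496,000,000⌋ = 2,134

2,134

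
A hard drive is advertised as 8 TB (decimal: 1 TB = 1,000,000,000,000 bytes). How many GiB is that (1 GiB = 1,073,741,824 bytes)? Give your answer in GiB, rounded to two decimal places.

8 TB × 1,000,000,000,000 bytes/TB = 8,000,000,000,000 bytes
1 GiB = 1,073,741,824 bytes
8,000,000,000,000 / 1,073,741,824 = 7,450.58 GiB

7,450.58 GiB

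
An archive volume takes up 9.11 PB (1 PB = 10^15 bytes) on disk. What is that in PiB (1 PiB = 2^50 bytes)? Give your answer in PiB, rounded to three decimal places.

8.091 PiB

9.11 PB = 9.11 × 10^15 bytes = 9,110,000,000,000,000 bytes
1 PiB = 1,125,899,906,842,624 bytes
9,110,000,000,000,000 / 1,125,899,906,842,624 = 8.091 PiB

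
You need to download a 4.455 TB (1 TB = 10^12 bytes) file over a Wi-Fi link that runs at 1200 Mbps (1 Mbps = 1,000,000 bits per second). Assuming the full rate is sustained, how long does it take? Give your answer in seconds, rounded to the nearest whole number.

4.455 TB = 4,455,000,000,000 bytes = 35,640,000,000,000 bits
1200 Mbps = 1,200,000,000 bits/s
time = 35,640,000,000,000 / 1,200,000,000 = 29,700 s

29,700 seconds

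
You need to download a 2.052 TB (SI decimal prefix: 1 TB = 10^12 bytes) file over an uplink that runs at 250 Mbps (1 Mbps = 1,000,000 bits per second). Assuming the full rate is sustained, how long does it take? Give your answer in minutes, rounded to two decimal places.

2.052 TB = 2,052,000,000,000 bytes = 16,416,000,000,000 bits
250 Mbps = 250,000,000 bits/s
time = 16,416,000,000,000 / 250,000,000 = 65,664.000 s
65,664.000 s / 60 = 1,094.40 minutes

1,094.40 minutes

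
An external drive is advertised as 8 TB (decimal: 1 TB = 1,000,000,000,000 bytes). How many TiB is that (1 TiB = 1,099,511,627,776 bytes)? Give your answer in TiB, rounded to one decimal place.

8 TB = 8 × 10^12 bytes = 8,000,000,000,000 bytes
1 TiB = 2^40 bytes = 1,099,511,627,776 bytes
8,000,000,000,000 / 1,099,511,627,776 = 7.3 TiB

7.3 TiB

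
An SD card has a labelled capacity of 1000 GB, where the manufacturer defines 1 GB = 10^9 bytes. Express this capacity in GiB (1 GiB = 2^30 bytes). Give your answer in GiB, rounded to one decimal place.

1000 GB = 1000 × 10^9 bytes = 1,000,000,000,000 bytes
1 GiB = 2^30 bytes = 1,073,741,824 bytes
1,000,000,000,000 / 1,073,741,824 = 931.3 GiB

931.3 GiB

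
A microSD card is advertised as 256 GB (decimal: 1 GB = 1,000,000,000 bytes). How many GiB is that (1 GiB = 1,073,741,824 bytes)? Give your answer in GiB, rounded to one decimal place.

256 GB × 1,000,000,000 bytes/GB = 256,000,000,000 bytes
1 GiB = 1,073,741,824 bytes
256,000,000,000 / 1,073,741,824 = 238.4 GiB

238.4 GiB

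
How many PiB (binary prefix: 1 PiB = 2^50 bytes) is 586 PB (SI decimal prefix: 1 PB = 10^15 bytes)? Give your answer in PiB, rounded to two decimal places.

520.47 PiB

586 PB × 1,000,000,000,000,000 bytes/PB = 586,000,000,000,000,000 bytes
1 PiB = 2^50 bytes = 1,125,899,906,842,624 bytes
586,000,000,000,000,000 / 1,125,899,906,842,624 = 520.47 PiB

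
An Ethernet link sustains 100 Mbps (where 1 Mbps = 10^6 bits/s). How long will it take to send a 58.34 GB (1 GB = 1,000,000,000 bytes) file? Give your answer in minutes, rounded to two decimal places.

77.79 minutes

58.34 GB = 58,340,000,000 bytes = 466,720,000,000 bits
100 Mbps = 100,000,000 bits/s
time = 466,720,000,000 / 100,000,000 = 4,667.200 s
4,667.200 s / 60 = 77.79 minutes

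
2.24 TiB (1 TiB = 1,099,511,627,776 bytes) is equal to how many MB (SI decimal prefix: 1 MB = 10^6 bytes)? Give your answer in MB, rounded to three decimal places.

2.24 TiB × 1,099,511,627,776 bytes/TiB = 2,462,906,046,218.24 bytes
1 MB = 1,000,000 bytes
2,462,906,046,218.24 / 1,000,000 = 2,462,906.046 MB

2,462,906.046 MB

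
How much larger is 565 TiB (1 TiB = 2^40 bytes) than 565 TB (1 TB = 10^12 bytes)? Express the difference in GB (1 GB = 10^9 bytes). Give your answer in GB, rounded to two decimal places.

56,224.07 GB

565 TiB = 565 × 1,099,511,627,776 = 621,224,069,693,440 bytes
565 TB = 565 × 1,000,000,000,000 = 565,000,000,000,000 bytes
difference = 56,224,069,693,440 bytes
56,224,069,693,440 / 1,000,000,000 = 56,224.07 GB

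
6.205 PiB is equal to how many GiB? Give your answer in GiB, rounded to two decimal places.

6,506,414.08 GiB

6.205 PiB = 6.205 × 2^50 bytes = 6,986,208,921,958,481.92 bytes
1 GiB = 2^30 bytes = 1,073,741,824 bytes
6,986,208,921,958,481.92 / 1,073,741,824 = 6,506,414.08 GiB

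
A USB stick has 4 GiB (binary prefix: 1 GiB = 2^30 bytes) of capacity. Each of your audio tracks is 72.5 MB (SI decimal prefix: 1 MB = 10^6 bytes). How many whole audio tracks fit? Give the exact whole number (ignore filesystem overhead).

Capacity: 4 GiB = 4,294,967,296 bytes
Per item: 72.5 MB = 72,500,000 bytes
⌊4,294,967,296 / 72,500,000⌋ = 59

59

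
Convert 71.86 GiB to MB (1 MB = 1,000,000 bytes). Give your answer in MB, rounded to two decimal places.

71.86 GiB × 1,073,741,824 bytes/GiB = 77,159,087,472.64 bytes
1 MB = 10^6 bytes = 1,000,000 bytes
77,159,087,472.64 / 1,000,000 = 77,159.09 MB

77,159.09 MB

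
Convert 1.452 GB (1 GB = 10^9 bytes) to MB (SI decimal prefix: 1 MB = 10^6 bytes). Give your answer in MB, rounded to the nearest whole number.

1.452 GB × 1,000,000,000 bytes/GB = 1,452,000,000 bytes
1 MB = 1,000,000 bytes
1,452,000,000 / 1,000,000 = 1,452 MB

1,452 MB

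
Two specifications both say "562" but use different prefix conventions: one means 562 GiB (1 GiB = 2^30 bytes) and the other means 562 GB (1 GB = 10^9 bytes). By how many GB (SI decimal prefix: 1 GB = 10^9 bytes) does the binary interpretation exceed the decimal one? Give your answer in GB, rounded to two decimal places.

41.44 GB

562 GiB = 562 × 1,073,741,824 = 603,442,905,088 bytes
562 GB = 562 × 1,000,000,000 = 562,000,000,000 bytes
difference = 41,442,905,088 bytes
41,442,905,088 / 1,000,000,000 = 41.44 GB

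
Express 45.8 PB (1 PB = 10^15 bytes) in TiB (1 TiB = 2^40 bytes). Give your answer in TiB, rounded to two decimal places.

45.8 PB × 1,000,000,000,000,000 bytes/PB = 45,800,000,000,000,000 bytes
1 TiB = 2^40 bytes = 1,099,511,627,776 bytes
45,800,000,000,000,000 / 1,099,511,627,776 = 41,654.86 TiB

41,654.86 TiB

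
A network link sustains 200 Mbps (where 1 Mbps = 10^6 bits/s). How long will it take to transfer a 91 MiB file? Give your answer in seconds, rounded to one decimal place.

3.8 seconds

91 MiB = 95,420,416 bytes = 763,363,328 bits
200 Mbps = 200,000,000 bits/s
time = 763,363,328 / 200,000,000 = 3.8 s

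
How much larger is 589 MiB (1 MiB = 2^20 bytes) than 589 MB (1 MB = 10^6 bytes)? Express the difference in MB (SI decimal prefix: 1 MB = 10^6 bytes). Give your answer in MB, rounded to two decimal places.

28.61 MB

589 MiB = 589 × 1,048,576 = 617,611,264 bytes
589 MB = 589 × 1,000,000 = 589,000,000 bytes
difference = 28,611,264 bytes
28,611,264 / 1,000,000 = 28.61 MB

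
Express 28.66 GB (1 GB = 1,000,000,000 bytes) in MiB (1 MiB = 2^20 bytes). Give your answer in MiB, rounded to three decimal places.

28.66 GB = 28.66 × 10^9 bytes = 28,660,000,000 bytes
1 MiB = 1,048,576 bytes
28,660,000,000 / 1,048,576 = 27,332.306 MiB

27,332.306 MiB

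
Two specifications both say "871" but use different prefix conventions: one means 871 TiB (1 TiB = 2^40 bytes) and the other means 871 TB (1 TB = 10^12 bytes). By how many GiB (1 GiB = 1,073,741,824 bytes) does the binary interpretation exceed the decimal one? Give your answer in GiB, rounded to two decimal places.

80,722.04 GiB

871 TiB = 871 × 1,099,511,627,776 = 957,674,627,792,896 bytes
871 TB = 871 × 1,000,000,000,000 = 871,000,000,000,000 bytes
difference = 86,674,627,792,896 bytes
86,674,627,792,896 / 1,073,741,824 = 80,722.04 GiB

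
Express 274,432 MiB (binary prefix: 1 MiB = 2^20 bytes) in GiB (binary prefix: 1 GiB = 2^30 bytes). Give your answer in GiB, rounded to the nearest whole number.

268 GiB

274,432 MiB × 1,048,576 bytes/MiB = 287,762,808,832 bytes
1 GiB = 1,073,741,824 bytes
287,762,808,832 / 1,073,741,824 = 268 GiB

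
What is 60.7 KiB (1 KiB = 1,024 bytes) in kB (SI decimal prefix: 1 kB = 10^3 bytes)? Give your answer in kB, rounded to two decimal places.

60.7 KiB × 1,024 bytes/KiB = 62,156.8 bytes
1 kB = 10^3 bytes = 1,000 bytes
62,156.8 / 1,000 = 62.16 kB

62.16 kB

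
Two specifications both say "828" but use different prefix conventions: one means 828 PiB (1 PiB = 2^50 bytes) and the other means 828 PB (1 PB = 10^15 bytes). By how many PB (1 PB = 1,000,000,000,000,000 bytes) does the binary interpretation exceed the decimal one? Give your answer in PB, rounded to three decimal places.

828 PiB = 828 × 1,125,899,906,842,624 = 932,245,122,865,692,672 bytes
828 PB = 828 × 1,000,000,000,000,000 = 828,000,000,000,000,000 bytes
difference = 104,245,122,865,692,672 bytes
104,245,122,865,692,672 / 1,000,000,000,000,000 = 104.245 PB

104.245 PB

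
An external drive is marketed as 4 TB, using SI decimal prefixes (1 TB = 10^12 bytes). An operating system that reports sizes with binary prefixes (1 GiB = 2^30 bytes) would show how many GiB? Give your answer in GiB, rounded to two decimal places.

3,725.29 GiB

4 TB = 4 × 10^12 bytes = 4,000,000,000,000 bytes
1 GiB = 2^30 bytes = 1,073,741,824 bytes
4,000,000,000,000 / 1,073,741,824 = 3,725.29 GiB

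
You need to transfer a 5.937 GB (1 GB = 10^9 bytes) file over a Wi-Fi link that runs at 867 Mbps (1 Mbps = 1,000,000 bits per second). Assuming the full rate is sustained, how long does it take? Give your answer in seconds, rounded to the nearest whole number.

5.937 GB = 5,937,000,000 bytes = 47,496,000,000 bits
867 Mbps = 867,000,000 bits/s
time = 47,496,000,000 / 867,000,000 = 55 s

55 seconds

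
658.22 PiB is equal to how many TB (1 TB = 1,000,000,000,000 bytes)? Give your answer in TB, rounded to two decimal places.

658.22 PiB = 658.22 × 2^50 bytes = 741,089,836,681,951,969.28 bytes
1 TB = 1,000,000,000,000 bytes
741,089,836,681,951,969.28 / 1,000,000,000,000 = 741,089.84 TB

741,089.84 TB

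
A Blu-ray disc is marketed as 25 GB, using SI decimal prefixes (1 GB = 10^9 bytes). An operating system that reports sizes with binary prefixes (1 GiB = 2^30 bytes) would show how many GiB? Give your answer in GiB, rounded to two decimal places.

23.28 GiB

25 GB × 1,000,000,000 bytes/GB = 25,000,000,000 bytes
1 GiB = 2^30 bytes = 1,073,741,824 bytes
25,000,000,000 / 1,073,741,824 = 23.28 GiB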